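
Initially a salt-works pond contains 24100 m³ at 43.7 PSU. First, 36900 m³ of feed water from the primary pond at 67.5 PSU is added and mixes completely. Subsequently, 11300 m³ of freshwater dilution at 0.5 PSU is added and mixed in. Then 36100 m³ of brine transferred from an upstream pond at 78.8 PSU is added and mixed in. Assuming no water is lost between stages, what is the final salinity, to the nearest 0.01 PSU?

58.99 PSU

Conserving salt mass:
Initial salt = 24,100×43.7 = 1,053,170
After stage 1: salt = 1,053,170 + 36,900×67.5 = 3,543,920; volume = 61,000 m³; S = 58.097 PSU
After stage 2: salt = 3,543,920 + 11,300×0.5 = 3,549,570; volume = 72,300 m³; S = 49.095 PSU
After stage 3: salt = 3,549,570 + 36,100×78.8 = 6,394,250; volume = 108,400 m³
S = 6,394,250 / 108,400 = 58.9875 PSU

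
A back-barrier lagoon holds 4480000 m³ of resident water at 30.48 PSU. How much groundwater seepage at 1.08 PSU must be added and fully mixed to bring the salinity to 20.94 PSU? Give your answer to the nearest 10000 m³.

Salt balance: 4,480,000×30.48 + V×1.08 = (4,480,000+V)×20.94
136,550,400 + 1.08V = 93,811,200 + 20.94V
42,739,200 = 19.86V
V = 2,152,024.17 m³

2150000 m³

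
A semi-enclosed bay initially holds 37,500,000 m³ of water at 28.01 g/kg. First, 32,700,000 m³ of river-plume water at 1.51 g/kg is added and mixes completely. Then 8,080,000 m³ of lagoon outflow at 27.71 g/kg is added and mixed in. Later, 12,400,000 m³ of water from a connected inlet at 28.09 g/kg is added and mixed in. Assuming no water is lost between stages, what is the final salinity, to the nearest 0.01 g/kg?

18.44 g/kg

Mass of salt is conserved:
Initial salt = 37,500,000×28.01 = 1,050,375,000
After stage 1: salt = 1,050,375,000 + 32,700,000×1.51 = 1,099,752,000; volume = 70,200,000 m³; S = 15.666 g/kg
After stage 2: salt = 1,099,752,000 + 8,080,000×27.71 = 1,323,648,800; volume = 78,280,000 m³; S = 16.909 g/kg
After stage 3: salt = 1,323,648,800 + 12,400,000×28.09 = 1,671,964,800; volume = 90,680,000 m³
S = 1,671,964,800 / 90,680,000 = 18.4381 g/kg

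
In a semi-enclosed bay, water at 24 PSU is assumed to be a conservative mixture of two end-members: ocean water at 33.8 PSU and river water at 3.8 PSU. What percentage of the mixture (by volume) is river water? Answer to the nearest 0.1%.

32.7%

Let f be the freshwater fraction. Salt balance per unit volume:
f×3.8 + (1−f)×33.8 = 24
f = (33.8 − 24) / (33.8 − 3.8) = 9.8/30 = 0.3267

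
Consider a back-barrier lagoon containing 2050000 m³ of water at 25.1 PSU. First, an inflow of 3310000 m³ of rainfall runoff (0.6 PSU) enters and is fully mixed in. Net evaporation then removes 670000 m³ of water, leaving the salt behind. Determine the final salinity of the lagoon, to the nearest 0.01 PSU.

After mixing: salt = 2,050,000×25.1 + 3,310,000×0.6 = 53,441,000; volume = 5,360,000 m³
After evaporation: salt unchanged = 53,441,000; volume = 5,360,000 − 670,000 = 4,690,000 m³
S = 53,441,000 / 4,690,000 = 11.3947 PSU

11.39 PSU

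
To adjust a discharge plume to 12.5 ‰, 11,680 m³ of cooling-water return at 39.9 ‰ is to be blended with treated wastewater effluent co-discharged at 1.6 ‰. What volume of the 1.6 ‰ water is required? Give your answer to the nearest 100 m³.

Salt balance: 11,680×39.9 + V×1.6 = (11,680+V)×12.5
466,032 + 1.6V = 146,000 + 12.5V
320,032 = 10.9V
V = 29,360.73 m³

29400 m³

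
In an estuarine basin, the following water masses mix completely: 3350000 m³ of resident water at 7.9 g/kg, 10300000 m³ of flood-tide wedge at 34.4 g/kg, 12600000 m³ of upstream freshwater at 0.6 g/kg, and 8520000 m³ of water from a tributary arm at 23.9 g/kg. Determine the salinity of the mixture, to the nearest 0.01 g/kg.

Total salt / total volume:
salt = 3,350,000×7.9 + 10,300,000×34.4 + 12,600,000×0.6 + 8,520,000×23.9 = 26,465,000 + 354,320,000 + 7,560,000 + 203,628,000 = 591,973,000
volume = 3,350,000 + 10,300,000 + 12,600,000 + 8,520,000 = 34,770,000 m³
S = 591,973,000 / 34,770,000 = 17.0254 g/kg

17.03 g/kg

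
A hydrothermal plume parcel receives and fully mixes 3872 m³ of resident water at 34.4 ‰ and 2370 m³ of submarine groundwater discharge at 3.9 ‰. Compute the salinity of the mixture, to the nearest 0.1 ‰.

Total salt / total volume:
salt = 3,872×34.4 + 2,370×3.9 = 133,196.8 + 9,243 = 142,439.8
volume = 3,872 + 2,370 = 6,242 m³
S = 142,439.8 / 6,242 = 22.82 ‰

22.8 ‰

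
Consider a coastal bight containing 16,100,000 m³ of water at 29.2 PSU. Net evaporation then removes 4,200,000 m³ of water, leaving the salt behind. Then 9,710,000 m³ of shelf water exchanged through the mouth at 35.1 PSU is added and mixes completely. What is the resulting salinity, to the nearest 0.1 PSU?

After evaporation: salt = 16,100,000×29.2 = 470,120,000; volume = 16,100,000 − 4,200,000 = 11,900,000 m³
After mixing: salt = 470,120,000 + 9,710,000×35.1 = 810,941,000; volume = 11,900,000 + 9,710,000 = 21,610,000 m³
S = 810,941,000 / 21,610,000 = 37.5262 PSU

37.5 PSU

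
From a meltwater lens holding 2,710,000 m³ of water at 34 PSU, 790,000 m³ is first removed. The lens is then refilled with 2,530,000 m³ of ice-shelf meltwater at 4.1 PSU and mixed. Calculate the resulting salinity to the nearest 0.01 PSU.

Remaining after removal: 1,920,000 m³ at 34 PSU (salt = 65,280,000)
After addition: salt = 65,280,000 + 2,530,000×4.1 = 75,653,000; volume = 4,450,000 m³
S = 75,653,000 / 4,450,000 = 17.0007 PSU

17.00 PSU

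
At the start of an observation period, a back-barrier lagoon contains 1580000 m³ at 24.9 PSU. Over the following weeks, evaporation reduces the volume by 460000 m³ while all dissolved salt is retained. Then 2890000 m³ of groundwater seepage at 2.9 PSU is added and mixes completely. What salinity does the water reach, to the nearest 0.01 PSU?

11.90 PSU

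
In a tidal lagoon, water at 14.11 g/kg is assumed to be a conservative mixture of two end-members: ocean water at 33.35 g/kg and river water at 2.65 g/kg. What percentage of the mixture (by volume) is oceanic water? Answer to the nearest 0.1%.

Let g be the oceanic fraction. Salt balance per unit volume:
g×33.35 + (1−g)×2.65 = 14.11
g = (14.11 − 2.65) / (33.35 − 2.65) = 11.46/30.7 = 0.3733

37.3%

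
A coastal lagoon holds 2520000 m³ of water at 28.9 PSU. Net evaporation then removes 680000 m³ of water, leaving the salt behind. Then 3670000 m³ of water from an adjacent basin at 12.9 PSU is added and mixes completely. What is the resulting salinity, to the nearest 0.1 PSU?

After evaporation: salt = 2,520,000×28.9 = 72,828,000; volume = 2,520,000 − 680,000 = 1,840,000 m³
After mixing: salt = 72,828,000 + 3,670,000×12.9 = 120,171,000; volume = 1,840,000 + 3,670,000 = 5,510,000 m³
S = 120,171,000 / 5,510,000 = 21.8096 PSU

21.8 PSU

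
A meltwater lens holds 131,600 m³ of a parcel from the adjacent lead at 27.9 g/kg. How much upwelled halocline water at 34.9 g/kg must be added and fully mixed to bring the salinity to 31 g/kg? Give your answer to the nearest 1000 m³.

Salt balance: 131,600×27.9 + V×34.9 = (131,600+V)×31
3,671,640 + 34.9V = 4,079,600 + 31V
407,960 = 3.9V
V = 104,605.13 m³

105000 m³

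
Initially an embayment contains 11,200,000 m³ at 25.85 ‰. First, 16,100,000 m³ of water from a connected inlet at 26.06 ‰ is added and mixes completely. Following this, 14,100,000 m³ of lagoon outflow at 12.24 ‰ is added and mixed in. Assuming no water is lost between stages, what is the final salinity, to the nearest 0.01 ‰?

Total salt / total volume:
Initial salt = 11,200,000×25.85 = 289,520,000
After stage 1: salt = 289,520,000 + 16,100,000×26.06 = 709,086,000; volume = 27,300,000 m³; S = 25.974 ‰
After stage 2: salt = 709,086,000 + 14,100,000×12.24 = 881,670,000; volume = 41,400,000 m³
S = 881,670,000 / 41,400,000 = 21.2964 ‰

21.30 ‰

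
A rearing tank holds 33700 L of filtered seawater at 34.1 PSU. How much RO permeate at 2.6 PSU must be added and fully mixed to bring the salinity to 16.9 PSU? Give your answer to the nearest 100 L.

Salt balance: 33,700×34.1 + V×2.6 = (33,700+V)×16.9
1,149,170 + 2.6V = 569,530 + 16.9V
579,640 = 14.3V
V = 40,534.27 L

40500 L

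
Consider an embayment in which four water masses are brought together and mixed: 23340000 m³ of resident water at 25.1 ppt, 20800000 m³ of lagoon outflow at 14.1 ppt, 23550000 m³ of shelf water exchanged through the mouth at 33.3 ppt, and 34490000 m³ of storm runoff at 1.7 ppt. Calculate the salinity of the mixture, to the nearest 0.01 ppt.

Total salt / total volume:
salt = 23,340,000×25.1 + 20,800,000×14.1 + 23,550,000×33.3 + 34,490,000×1.7 = 585,834,000 + 293,280,000 + 784,215,000 + 58,633,000 = 1,721,962,000
volume = 23,340,000 + 20,800,000 + 23,550,000 + 34,490,000 = 102,180,000 m³
S = 1,721,962,000 / 102,180,000 = 16.8522 ppt

16.85 ppt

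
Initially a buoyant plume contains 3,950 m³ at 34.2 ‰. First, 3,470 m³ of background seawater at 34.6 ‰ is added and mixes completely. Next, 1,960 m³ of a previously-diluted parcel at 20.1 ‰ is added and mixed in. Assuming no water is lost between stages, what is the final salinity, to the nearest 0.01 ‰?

31.40 ‰

Weighted by volume,
Initial salt = 3,950×34.2 = 135,090
After stage 1: salt = 135,090 + 3,470×34.6 = 255,152; volume = 7,420 m³; S = 34.387 ‰
After stage 2: salt = 255,152 + 1,960×20.1 = 294,548; volume = 9,380 m³
S = 294,548 / 9,380 = 31.4017 ‰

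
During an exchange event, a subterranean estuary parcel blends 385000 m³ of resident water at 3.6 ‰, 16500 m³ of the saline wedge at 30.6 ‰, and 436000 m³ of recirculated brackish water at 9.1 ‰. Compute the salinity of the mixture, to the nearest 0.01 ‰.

Weighted by volume,
salt = 385,000×3.6 + 16,500×30.6 + 436,000×9.1 = 1,386,000 + 504,900 + 3,967,600 = 5,858,500
volume = 385,000 + 16,500 + 436,000 = 837,500 m³
S = 5,858,500 / 837,500 = 6.9952 ‰

7.00 ‰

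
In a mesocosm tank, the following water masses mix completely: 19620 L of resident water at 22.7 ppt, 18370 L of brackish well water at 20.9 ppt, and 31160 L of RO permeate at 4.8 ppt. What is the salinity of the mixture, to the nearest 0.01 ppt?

Total salt / total volume:
salt = 19,620×22.7 + 18,370×20.9 + 31,160×4.8 = 445,374 + 383,933 + 149,568 = 978,875
volume = 19,620 + 18,370 + 31,160 = 69,150 L
S = 978,875 / 69,150 = 14.1558 ppt

14.16 ppt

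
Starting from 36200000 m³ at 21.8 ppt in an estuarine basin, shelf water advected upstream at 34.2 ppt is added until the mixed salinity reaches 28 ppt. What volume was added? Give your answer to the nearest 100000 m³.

Salt balance: 36,200,000×21.8 + V×34.2 = (36,200,000+V)×28
789,160,000 + 34.2V = 1,013,600,000 + 28V
224,440,000 = 6.2V
V = 36,200,000 m³

36200000 m³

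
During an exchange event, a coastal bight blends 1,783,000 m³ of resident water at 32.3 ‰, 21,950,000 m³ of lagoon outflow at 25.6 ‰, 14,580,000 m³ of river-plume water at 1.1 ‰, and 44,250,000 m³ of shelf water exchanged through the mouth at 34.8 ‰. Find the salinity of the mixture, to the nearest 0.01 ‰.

By conservation of dissolved salt,
salt = 1,783,000×32.3 + 21,950,000×25.6 + 14,580,000×1.1 + 44,250,000×34.8 = 57,590,900 + 561,920,000 + 16,038,000 + 1,539,900,000 = 2,175,448,900
volume = 1,783,000 + 21,950,000 + 14,580,000 + 44,250,000 = 82,563,000 m³
S = 2,175,448,900 / 82,563,000 = 26.349 ‰

26.35 ‰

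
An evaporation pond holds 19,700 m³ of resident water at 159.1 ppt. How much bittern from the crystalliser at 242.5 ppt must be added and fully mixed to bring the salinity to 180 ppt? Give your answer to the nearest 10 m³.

Salt balance: 19,700×159.1 + V×242.5 = (19,700+V)×180
3,134,270 + 242.5V = 3,546,000 + 180V
411,730 = 62.5V
V = 6,587.68 m³

6590 m³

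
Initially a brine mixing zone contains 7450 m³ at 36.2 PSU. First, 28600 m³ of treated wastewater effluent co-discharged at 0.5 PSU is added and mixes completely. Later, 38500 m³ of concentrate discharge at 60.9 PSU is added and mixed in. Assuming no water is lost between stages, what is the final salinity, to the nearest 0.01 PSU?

Mass of salt is conserved:
Initial salt = 7,450×36.2 = 269,690
After stage 1: salt = 269,690 + 28,600×0.5 = 283,990; volume = 36,050 m³; S = 7.878 PSU
After stage 2: salt = 283,990 + 38,500×60.9 = 2,628,640; volume = 74,550 m³
S = 2,628,640 / 74,550 = 35.2601 PSU

35.26 PSU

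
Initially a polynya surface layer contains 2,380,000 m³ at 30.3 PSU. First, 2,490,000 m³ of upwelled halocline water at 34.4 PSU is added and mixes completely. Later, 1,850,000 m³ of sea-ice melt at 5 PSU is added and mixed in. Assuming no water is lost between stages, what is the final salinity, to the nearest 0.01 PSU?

Weighted by volume,
Initial salt = 2,380,000×30.3 = 72,114,000
After stage 1: salt = 72,114,000 + 2,490,000×34.4 = 157,770,000; volume = 4,870,000 m³; S = 32.396 PSU
After stage 2: salt = 157,770,000 + 1,850,000×5 = 167,020,000; volume = 6,720,000 m³
S = 167,020,000 / 6,720,000 = 24.8542 PSU

24.85 PSU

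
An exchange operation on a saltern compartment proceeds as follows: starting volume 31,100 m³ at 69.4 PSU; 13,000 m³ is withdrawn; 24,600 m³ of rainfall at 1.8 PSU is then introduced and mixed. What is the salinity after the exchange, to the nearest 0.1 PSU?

Remaining after removal: 18,100 m³ at 69.4 PSU (salt = 1,256,140)
After addition: salt = 1,256,140 + 24,600×1.8 = 1,300,420; volume = 42,700 m³
S = 1,300,420 / 42,700 = 30.4548 PSU

30.5 PSU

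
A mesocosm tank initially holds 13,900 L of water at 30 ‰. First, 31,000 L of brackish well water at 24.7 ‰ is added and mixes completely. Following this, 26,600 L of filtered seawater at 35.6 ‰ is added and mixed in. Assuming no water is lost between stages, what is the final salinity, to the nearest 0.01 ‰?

Salt balance:
Initial salt = 13,900×30 = 417,000
After stage 1: salt = 417,000 + 31,000×24.7 = 1,182,700; volume = 44,900 L; S = 26.341 ‰
After stage 2: salt = 1,182,700 + 26,600×35.6 = 2,129,660; volume = 71,500 L
S = 2,129,660 / 71,500 = 29.7855 ‰

29.79 ‰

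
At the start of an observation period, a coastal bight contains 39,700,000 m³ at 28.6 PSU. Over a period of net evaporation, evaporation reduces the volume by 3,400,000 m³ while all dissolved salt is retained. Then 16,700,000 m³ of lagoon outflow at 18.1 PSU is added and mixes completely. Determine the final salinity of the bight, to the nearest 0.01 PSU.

After evaporation: salt = 39,700,000×28.6 = 1,135,420,000; volume = 39,700,000 − 3,400,000 = 36,300,000 m³
After mixing: salt = 1,135,420,000 + 16,700,000×18.1 = 1,437,690,000; volume = 36,300,000 + 16,700,000 = 53,000,000 m³
S = 1,437,690,000 / 53,000,000 = 27.1262 PSU

27.13 PSU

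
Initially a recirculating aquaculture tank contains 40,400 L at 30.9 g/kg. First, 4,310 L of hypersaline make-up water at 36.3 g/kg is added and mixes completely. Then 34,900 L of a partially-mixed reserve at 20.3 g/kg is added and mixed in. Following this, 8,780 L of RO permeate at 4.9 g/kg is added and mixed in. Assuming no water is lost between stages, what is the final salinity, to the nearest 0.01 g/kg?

Conserving salt mass:
Initial salt = 40,400×30.9 = 1,248,360
After stage 1: salt = 1,248,360 + 4,310×36.3 = 1,404,813; volume = 44,710 L; S = 31.421 g/kg
After stage 2: salt = 1,404,813 + 34,900×20.3 = 2,113,283; volume = 79,610 L; S = 26.545 g/kg
After stage 3: salt = 2,113,283 + 8,780×4.9 = 2,156,305; volume = 88,390 L
S = 2,156,305 / 88,390 = 24.3954 g/kg

24.40 g/kg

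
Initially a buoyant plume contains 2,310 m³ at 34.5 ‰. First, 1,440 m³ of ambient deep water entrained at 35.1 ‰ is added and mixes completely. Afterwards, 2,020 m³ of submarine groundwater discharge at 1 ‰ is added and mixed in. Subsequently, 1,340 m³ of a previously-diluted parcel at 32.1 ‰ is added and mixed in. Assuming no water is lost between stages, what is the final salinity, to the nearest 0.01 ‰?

Total salt / total volume:
Initial salt = 2,310×34.5 = 79,695
After stage 1: salt = 79,695 + 1,440×35.1 = 130,239; volume = 3,750 m³; S = 34.73 ‰
After stage 2: salt = 130,239 + 2,020×1 = 132,259; volume = 5,770 m³; S = 22.922 ‰
After stage 3: salt = 132,259 + 1,340×32.1 = 175,273; volume = 7,110 m³
S = 175,273 / 7,110 = 24.6516 ‰

24.65 ‰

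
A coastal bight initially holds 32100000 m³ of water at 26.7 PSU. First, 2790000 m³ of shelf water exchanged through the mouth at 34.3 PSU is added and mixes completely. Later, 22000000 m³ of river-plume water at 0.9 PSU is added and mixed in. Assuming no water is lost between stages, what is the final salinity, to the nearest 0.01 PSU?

Salt balance:
Initial salt = 32,100,000×26.7 = 857,070,000
After stage 1: salt = 857,070,000 + 2,790,000×34.3 = 952,767,000; volume = 34,890,000 m³; S = 27.308 PSU
After stage 2: salt = 952,767,000 + 22,000,000×0.9 = 972,567,000; volume = 56,890,000 m³
S = 972,567,000 / 56,890,000 = 17.0956 PSU

17.10 PSU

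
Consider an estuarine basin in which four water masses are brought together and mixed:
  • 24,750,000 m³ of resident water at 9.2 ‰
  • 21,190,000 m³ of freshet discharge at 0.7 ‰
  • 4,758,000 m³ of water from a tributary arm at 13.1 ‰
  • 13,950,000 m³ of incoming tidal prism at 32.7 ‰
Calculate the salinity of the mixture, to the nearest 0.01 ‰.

Weighted by volume,
salt = 24,750,000×9.2 + 21,190,000×0.7 + 4,758,000×13.1 + 13,950,000×32.7 = 227,700,000 + 14,833,000 + 62,329,800 + 456,165,000 = 761,027,800
volume = 24,750,000 + 21,190,000 + 4,758,000 + 13,950,000 = 64,648,000 m³
S = 761,027,800 / 64,648,000 = 11.7719 ‰

11.77 ‰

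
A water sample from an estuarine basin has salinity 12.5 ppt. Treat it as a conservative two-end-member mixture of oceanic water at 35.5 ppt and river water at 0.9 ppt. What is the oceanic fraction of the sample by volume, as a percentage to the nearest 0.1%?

33.5%

Let g be the oceanic fraction. Salt balance per unit volume:
g×35.5 + (1−g)×0.9 = 12.5
g = (12.5 − 0.9) / (35.5 − 0.9) = 11.6/34.6 = 0.3353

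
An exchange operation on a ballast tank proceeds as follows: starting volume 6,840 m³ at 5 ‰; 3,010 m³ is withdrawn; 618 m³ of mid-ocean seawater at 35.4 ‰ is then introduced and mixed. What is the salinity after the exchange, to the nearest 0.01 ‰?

Remaining after removal: 3,830 m³ at 5 ‰ (salt = 19,150)
After addition: salt = 19,150 + 618×35.4 = 41,027.2; volume = 4,448 m³
S = 41,027.2 / 4,448 = 9.2237 ‰

9.22 ‰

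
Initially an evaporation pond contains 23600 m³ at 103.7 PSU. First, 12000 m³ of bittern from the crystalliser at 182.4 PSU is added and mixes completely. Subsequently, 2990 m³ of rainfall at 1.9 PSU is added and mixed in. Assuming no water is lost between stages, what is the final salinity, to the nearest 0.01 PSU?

120.29 PSU

Total salt / total volume:
Initial salt = 23,600×103.7 = 2,447,320
After stage 1: salt = 2,447,320 + 12,000×182.4 = 4,636,120; volume = 35,600 m³; S = 130.228 PSU
After stage 2: salt = 4,636,120 + 2,990×1.9 = 4,641,801; volume = 38,590 m³
S = 4,641,801 / 38,590 = 120.2851 PSU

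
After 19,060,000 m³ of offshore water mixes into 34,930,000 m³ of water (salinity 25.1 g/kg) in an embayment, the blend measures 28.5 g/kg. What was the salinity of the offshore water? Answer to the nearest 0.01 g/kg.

34.73 g/kg

Salt balance: 34,930,000×25.1 + 19,060,000×S = 53,990,000×28.5
876,743,000 + 19,060,000·S = 1,538,715,000
S = (1,538,715,000 − 876,743,000) / 19,060,000 = 34.731 g/kg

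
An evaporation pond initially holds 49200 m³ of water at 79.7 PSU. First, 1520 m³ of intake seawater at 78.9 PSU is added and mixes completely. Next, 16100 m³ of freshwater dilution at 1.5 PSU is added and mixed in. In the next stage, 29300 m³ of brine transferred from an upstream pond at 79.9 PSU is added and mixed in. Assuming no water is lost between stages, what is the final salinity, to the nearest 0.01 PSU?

66.65 PSU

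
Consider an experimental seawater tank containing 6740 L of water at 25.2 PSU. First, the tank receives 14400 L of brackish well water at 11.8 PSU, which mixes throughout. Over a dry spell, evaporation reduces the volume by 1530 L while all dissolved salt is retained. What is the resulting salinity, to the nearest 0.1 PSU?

17.3 PSU

After mixing: salt = 6,740×25.2 + 14,400×11.8 = 339,768; volume = 21,140 L
After evaporation: salt unchanged = 339,768; volume = 21,140 − 1,530 = 19,610 L
S = 339,768 / 19,610 = 17.3263 PSU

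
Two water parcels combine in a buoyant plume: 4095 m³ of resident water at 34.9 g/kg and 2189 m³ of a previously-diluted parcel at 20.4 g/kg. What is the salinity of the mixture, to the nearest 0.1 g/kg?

By conservation of dissolved salt,
salt = 4,095×34.9 + 2,189×20.4 = 142,915.5 + 44,655.6 = 187,571.1
volume = 4,095 + 2,189 = 6,284 m³
S = 187,571.1 / 6,284 = 29.849 g/kg

29.8 g/kg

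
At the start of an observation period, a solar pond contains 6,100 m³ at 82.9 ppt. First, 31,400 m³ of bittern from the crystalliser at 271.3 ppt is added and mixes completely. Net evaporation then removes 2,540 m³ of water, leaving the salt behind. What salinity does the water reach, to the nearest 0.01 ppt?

258.14 ppt

After mixing: salt = 6,100×82.9 + 31,400×271.3 = 9,024,510; volume = 37,500 m³
After evaporation: salt unchanged = 9,024,510; volume = 37,500 − 2,540 = 34,960 m³
S = 9,024,510 / 34,960 = 258.1382 ppt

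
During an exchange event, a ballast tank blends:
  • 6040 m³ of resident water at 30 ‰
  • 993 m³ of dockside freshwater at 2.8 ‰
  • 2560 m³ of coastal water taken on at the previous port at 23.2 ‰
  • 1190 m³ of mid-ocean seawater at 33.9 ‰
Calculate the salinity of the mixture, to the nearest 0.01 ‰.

Weighted by volume,
salt = 6,040×30 + 993×2.8 + 2,560×23.2 + 1,190×33.9 = 181,200 + 2,780.4 + 59,392 + 40,341 = 283,713.4
volume = 6,040 + 993 + 2,560 + 1,190 = 10,783 m³
S = 283,713.4 / 10,783 = 26.3112 ‰

26.31 ‰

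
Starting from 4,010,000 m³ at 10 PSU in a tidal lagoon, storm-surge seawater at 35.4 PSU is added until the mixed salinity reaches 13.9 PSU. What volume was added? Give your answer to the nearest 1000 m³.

Salt balance: 4,010,000×10 + V×35.4 = (4,010,000+V)×13.9
40,100,000 + 35.4V = 55,739,000 + 13.9V
15,639,000 = 21.5V
V = 727,395.35 m³

727000 m³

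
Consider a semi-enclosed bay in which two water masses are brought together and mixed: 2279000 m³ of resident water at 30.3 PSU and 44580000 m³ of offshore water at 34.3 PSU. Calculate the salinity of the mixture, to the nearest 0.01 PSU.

Conserving salt mass:
salt = 2,279,000×30.3 + 44,580,000×34.3 = 69,053,700 + 1,529,094,000 = 1,598,147,700
volume = 2,279,000 + 44,580,000 = 46,859,000 m³
S = 1,598,147,700 / 46,859,000 = 34.1055 PSU

34.11 PSU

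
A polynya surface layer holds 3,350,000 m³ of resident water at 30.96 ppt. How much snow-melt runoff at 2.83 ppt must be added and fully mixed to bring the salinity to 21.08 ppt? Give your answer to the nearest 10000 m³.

Salt balance: 3,350,000×30.96 + V×2.83 = (3,350,000+V)×21.08
103,716,000 + 2.83V = 70,618,000 + 21.08V
33,098,000 = 18.25V
V = 1,813,589.04 m³

1810000 m³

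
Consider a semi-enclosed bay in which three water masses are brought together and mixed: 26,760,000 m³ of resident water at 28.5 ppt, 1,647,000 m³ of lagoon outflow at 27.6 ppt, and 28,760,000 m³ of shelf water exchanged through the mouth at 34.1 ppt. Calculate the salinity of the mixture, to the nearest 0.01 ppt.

Total salt / total volume:
salt = 26,760,000×28.5 + 1,647,000×27.6 + 28,760,000×34.1 = 762,660,000 + 45,457,200 + 980,716,000 = 1,788,833,200
volume = 26,760,000 + 1,647,000 + 28,760,000 = 57,167,000 m³
S = 1,788,833,200 / 57,167,000 = 31.2914 ppt

31.29 ppt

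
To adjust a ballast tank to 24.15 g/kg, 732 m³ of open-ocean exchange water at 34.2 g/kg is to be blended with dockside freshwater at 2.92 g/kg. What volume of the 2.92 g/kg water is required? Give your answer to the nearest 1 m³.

Salt balance: 732×34.2 + V×2.92 = (732+V)×24.15
25,034.4 + 2.92V = 17,677.8 + 24.15V
7,356.6 = 21.23V
V = 346.52 m³

347 m³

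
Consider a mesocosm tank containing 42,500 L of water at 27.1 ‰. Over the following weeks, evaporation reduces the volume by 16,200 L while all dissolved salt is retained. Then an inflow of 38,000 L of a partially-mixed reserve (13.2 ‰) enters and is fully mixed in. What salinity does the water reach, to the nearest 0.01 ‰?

25.71 ‰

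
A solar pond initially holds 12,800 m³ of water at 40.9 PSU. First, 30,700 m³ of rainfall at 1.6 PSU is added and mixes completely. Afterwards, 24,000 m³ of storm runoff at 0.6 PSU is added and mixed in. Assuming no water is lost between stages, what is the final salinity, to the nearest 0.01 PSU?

8.70 PSU

Salt balance:
Initial salt = 12,800×40.9 = 523,520
After stage 1: salt = 523,520 + 30,700×1.6 = 572,640; volume = 43,500 m³; S = 13.164 PSU
After stage 2: salt = 572,640 + 24,000×0.6 = 587,040; volume = 67,500 m³
S = 587,040 / 67,500 = 8.6969 PSU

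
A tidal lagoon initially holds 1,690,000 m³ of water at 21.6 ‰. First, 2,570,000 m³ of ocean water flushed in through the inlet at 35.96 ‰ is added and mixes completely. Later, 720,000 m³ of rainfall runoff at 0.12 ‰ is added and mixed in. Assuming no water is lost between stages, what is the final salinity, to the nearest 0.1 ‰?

25.9 ‰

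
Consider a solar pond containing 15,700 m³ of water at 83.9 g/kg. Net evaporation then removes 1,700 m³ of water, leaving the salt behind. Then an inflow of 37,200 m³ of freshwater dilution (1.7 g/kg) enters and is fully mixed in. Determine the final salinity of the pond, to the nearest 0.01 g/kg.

After evaporation: salt = 15,700×83.9 = 1,317,230; volume = 15,700 − 1,700 = 14,000 m³
After mixing: salt = 1,317,230 + 37,200×1.7 = 1,380,470; volume = 14,000 + 37,200 = 51,200 m³
S = 1,380,470 / 51,200 = 26.9623 g/kg

26.96 g/kg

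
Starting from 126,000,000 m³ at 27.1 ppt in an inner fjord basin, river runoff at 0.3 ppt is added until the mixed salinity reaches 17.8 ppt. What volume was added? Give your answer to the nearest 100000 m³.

67000000 m³

Salt balance: 126,000,000×27.1 + V×0.3 = (126,000,000+V)×17.8
3,414,600,000 + 0.3V = 2,242,800,000 + 17.8V
1,171,800,000 = 17.5V
V = 66,960,000 m³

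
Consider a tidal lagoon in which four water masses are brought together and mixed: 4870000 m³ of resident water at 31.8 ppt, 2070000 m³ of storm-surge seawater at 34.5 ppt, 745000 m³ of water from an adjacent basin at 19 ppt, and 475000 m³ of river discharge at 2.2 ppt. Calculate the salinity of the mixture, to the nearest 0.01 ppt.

29.59 ppt

Conserving salt mass:
salt = 4,870,000×31.8 + 2,070,000×34.5 + 745,000×19 + 475,000×2.2 = 154,866,000 + 71,415,000 + 14,155,000 + 1,045,000 = 241,481,000
volume = 4,870,000 + 2,070,000 + 745,000 + 475,000 = 8,160,000 m³
S = 241,481,000 / 8,160,000 = 29.5933 ppt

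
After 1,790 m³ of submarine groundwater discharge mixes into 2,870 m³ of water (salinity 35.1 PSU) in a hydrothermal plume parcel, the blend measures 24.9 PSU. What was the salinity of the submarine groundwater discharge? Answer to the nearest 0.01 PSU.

8.55 PSU

Salt balance: 2,870×35.1 + 1,790×S = 4,660×24.9
100,737 + 1,790·S = 116,034
S = (116,034 − 100,737) / 1,790 = 8.5458 PSU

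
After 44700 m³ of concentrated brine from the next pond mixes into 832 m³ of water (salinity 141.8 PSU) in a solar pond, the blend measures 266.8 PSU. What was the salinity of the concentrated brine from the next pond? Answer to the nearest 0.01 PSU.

Salt balance: 832×141.8 + 44,700×S = 45,532×266.8
117,977.6 + 44,700·S = 12,147,937.6
S = (12,147,937.6 − 117,977.6) / 44,700 = 269.1266 PSU

269.13 PSU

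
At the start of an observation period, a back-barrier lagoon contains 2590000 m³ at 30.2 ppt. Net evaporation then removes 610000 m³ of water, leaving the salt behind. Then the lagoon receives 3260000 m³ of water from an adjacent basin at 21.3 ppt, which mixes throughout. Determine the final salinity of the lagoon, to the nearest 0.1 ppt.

28.2 ppt

After evaporation: salt = 2,590,000×30.2 = 78,218,000; volume = 2,590,000 − 610,000 = 1,980,000 m³
After mixing: salt = 78,218,000 + 3,260,000×21.3 = 147,656,000; volume = 1,980,000 + 3,260,000 = 5,240,000 m³
S = 147,656,000 / 5,240,000 = 28.1786 ppt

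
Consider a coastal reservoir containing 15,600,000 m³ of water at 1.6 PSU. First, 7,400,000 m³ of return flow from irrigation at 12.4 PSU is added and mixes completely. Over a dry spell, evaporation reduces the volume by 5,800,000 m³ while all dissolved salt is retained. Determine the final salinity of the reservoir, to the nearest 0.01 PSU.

6.79 PSU

After mixing: salt = 15,600,000×1.6 + 7,400,000×12.4 = 116,720,000; volume = 23,000,000 m³
After evaporation: salt unchanged = 116,720,000; volume = 23,000,000 − 5,800,000 = 17,200,000 m³
S = 116,720,000 / 17,200,000 = 6.786 PSU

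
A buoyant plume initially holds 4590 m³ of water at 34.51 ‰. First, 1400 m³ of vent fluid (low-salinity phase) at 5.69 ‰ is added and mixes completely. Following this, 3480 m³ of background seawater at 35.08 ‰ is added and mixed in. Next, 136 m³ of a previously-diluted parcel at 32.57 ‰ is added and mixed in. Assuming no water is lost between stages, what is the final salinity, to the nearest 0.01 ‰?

Conserving salt mass:
Initial salt = 4,590×34.51 = 158,400.9
After stage 1: salt = 158,400.9 + 1,400×5.69 = 166,366.9; volume = 5,990 m³; S = 27.774 ‰
After stage 2: salt = 166,366.9 + 3,480×35.08 = 288,445.3; volume = 9,470 m³; S = 30.459 ‰
After stage 3: salt = 288,445.3 + 136×32.57 = 292,874.82; volume = 9,606 m³
S = 292,874.82 / 9,606 = 30.4887 ‰

30.49 ‰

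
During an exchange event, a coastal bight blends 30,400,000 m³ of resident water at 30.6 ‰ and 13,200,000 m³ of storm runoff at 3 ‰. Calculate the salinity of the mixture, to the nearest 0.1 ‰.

Weighted by volume,
salt = 30,400,000×30.6 + 13,200,000×3 = 930,240,000 + 39,600,000 = 969,840,000
volume = 30,400,000 + 13,200,000 = 43,600,000 m³
S = 969,840,000 / 43,600,000 = 22.244 ‰

22.2 ‰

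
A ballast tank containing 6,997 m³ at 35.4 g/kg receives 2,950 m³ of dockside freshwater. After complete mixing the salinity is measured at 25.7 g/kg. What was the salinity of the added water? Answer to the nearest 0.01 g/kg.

Salt balance: 6,997×35.4 + 2,950×S = 9,947×25.7
247,693.8 + 2,950·S = 255,637.9
S = (255,637.9 − 247,693.8) / 2,950 = 2.6929 g/kg

2.69 g/kg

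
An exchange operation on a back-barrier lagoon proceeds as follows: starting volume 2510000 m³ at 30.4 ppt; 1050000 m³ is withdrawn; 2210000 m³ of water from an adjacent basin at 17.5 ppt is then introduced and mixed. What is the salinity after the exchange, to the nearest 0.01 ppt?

22.63 ppt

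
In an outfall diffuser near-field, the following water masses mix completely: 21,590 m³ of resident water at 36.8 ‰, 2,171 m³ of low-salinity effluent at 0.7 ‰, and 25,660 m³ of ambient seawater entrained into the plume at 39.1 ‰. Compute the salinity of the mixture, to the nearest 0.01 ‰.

Conserving salt mass:
salt = 21,590×36.8 + 2,171×0.7 + 25,660×39.1 = 794,512 + 1,519.7 + 1,003,306 = 1,799,337.7
volume = 21,590 + 2,171 + 25,660 = 49,421 m³
S = 1,799,337.7 / 49,421 = 36.4084 ‰

36.41 ‰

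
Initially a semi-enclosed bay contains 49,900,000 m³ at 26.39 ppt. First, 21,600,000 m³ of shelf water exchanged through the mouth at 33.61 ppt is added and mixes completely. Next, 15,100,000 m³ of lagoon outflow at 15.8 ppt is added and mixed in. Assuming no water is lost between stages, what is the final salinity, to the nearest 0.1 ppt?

26.3 ppt

By conservation of dissolved salt,
Initial salt = 49,900,000×26.39 = 1,316,861,000
After stage 1: salt = 1,316,861,000 + 21,600,000×33.61 = 2,042,837,000; volume = 71,500,000 m³; S = 28.571 ppt
After stage 2: salt = 2,042,837,000 + 15,100,000×15.8 = 2,281,417,000; volume = 86,600,000 m³
S = 2,281,417,000 / 86,600,000 = 26.3443 ppt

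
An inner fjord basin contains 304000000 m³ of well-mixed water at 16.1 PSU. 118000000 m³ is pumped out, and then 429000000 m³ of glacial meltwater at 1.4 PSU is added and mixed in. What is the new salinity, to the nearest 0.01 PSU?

Remaining after removal: 186,000,000 m³ at 16.1 PSU (salt = 2,994,600,000)
After addition: salt = 2,994,600,000 + 429,000,000×1.4 = 3,595,200,000; volume = 615,000,000 m³
S = 3,595,200,000 / 615,000,000 = 5.8459 PSU

5.85 PSU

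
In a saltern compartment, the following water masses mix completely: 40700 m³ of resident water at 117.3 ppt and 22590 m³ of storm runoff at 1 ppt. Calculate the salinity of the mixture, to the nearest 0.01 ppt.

75.79 ppt

Mass of salt is conserved:
salt = 40,700×117.3 + 22,590×1 = 4,774,110 + 22,590 = 4,796,700
volume = 40,700 + 22,590 = 63,290 m³
S = 4,796,700 / 63,290 = 75.7892 ppt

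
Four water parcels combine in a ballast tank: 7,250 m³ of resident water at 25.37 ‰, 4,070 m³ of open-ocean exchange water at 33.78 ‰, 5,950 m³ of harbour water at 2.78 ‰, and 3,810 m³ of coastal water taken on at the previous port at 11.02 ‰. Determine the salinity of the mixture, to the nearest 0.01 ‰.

Mass of salt is conserved:
salt = 7,250×25.37 + 4,070×33.78 + 5,950×2.78 + 3,810×11.02 = 183,932.5 + 137,484.6 + 16,541 + 41,986.2 = 379,944.3
volume = 7,250 + 4,070 + 5,950 + 3,810 = 21,080 m³
S = 379,944.3 / 21,080 = 18.0239 ‰

18.02 ‰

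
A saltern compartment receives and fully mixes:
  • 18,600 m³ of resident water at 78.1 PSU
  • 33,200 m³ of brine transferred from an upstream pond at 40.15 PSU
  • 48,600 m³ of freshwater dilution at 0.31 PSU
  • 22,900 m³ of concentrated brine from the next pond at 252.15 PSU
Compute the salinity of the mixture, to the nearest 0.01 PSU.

69.55 PSU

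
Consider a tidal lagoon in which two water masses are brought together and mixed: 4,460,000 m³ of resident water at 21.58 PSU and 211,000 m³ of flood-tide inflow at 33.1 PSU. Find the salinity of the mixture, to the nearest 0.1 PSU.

22.1 PSU

Mass of salt is conserved:
salt = 4,460,000×21.58 + 211,000×33.1 = 96,246,800 + 6,984,100 = 103,230,900
volume = 4,460,000 + 211,000 = 4,671,000 m³
S = 103,230,900 / 4,671,000 = 22.1 PSU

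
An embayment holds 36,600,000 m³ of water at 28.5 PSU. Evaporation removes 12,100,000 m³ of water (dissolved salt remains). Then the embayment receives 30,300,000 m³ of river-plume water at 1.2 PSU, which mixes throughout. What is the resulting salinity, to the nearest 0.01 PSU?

After evaporation: salt = 36,600,000×28.5 = 1,043,100,000; volume = 36,600,000 − 12,100,000 = 24,500,000 m³
After mixing: salt = 1,043,100,000 + 30,300,000×1.2 = 1,079,460,000; volume = 24,500,000 + 30,300,000 = 54,800,000 m³
S = 1,079,460,000 / 54,800,000 = 19.6982 PSU

19.70 PSU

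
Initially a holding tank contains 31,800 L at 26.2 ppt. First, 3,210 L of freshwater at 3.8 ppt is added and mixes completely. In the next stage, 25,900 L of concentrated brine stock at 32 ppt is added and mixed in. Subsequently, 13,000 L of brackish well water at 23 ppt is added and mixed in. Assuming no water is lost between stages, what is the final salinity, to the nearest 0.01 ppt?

Mass of salt is conserved:
Initial salt = 31,800×26.2 = 833,160
After stage 1: salt = 833,160 + 3,210×3.8 = 845,358; volume = 35,010 L; S = 24.146 ppt
After stage 2: salt = 845,358 + 25,900×32 = 1,674,158; volume = 60,910 L; S = 27.486 ppt
After stage 3: salt = 1,674,158 + 13,000×23 = 1,973,158; volume = 73,910 L
S = 1,973,158 / 73,910 = 26.6968 ppt

26.70 ppt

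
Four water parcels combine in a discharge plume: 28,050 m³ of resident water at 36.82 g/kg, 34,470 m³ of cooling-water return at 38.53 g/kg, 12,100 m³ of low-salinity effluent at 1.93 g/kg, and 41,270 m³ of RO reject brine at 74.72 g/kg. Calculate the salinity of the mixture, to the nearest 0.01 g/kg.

47.18 g/kg

Conserving salt mass:
salt = 28,050×36.82 + 34,470×38.53 + 12,100×1.93 + 41,270×74.72 = 1,032,801 + 1,328,129.1 + 23,353 + 3,083,694.4 = 5,467,977.5
volume = 28,050 + 34,470 + 12,100 + 41,270 = 115,890 m³
S = 5,467,977.5 / 115,890 = 47.1825 g/kg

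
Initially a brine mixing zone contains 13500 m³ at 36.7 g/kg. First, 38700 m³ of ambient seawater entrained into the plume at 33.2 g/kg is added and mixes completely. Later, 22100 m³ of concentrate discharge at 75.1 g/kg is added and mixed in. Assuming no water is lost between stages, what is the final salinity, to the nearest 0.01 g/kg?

46.30 g/kg

Conserving salt mass:
Initial salt = 13,500×36.7 = 495,450
After stage 1: salt = 495,450 + 38,700×33.2 = 1,780,290; volume = 52,200 m³; S = 34.105 g/kg
After stage 2: salt = 1,780,290 + 22,100×75.1 = 3,440,000; volume = 74,300 m³
S = 3,440,000 / 74,300 = 46.2988 g/kg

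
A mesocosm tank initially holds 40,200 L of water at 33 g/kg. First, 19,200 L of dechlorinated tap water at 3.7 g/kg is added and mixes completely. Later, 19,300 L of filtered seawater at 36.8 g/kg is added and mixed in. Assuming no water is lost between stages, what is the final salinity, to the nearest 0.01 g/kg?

Salt balance:
Initial salt = 40,200×33 = 1,326,600
After stage 1: salt = 1,326,600 + 19,200×3.7 = 1,397,640; volume = 59,400 L; S = 23.529 g/kg
After stage 2: salt = 1,397,640 + 19,300×36.8 = 2,107,880; volume = 78,700 L
S = 2,107,880 / 78,700 = 26.7837 g/kg

26.78 g/kg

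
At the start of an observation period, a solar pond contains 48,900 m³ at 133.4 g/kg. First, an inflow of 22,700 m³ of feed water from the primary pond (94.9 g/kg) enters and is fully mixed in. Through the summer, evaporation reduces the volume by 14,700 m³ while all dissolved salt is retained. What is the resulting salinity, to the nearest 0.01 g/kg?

152.50 g/kg

After mixing: salt = 48,900×133.4 + 22,700×94.9 = 8,677,490; volume = 71,600 m³
After evaporation: salt unchanged = 8,677,490; volume = 71,600 − 14,700 = 56,900 m³
S = 8,677,490 / 56,900 = 152.5042 g/kg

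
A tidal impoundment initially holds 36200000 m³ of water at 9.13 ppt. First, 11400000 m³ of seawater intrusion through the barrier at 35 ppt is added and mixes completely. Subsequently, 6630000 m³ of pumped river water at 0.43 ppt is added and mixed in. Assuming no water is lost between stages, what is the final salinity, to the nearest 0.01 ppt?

13.50 ppt

Salt balance:
Initial salt = 36,200,000×9.13 = 330,506,000
After stage 1: salt = 330,506,000 + 11,400,000×35 = 729,506,000; volume = 47,600,000 m³; S = 15.326 ppt
After stage 2: salt = 729,506,000 + 6,630,000×0.43 = 732,356,900; volume = 54,230,000 m³
S = 732,356,900 / 54,230,000 = 13.5046 ppt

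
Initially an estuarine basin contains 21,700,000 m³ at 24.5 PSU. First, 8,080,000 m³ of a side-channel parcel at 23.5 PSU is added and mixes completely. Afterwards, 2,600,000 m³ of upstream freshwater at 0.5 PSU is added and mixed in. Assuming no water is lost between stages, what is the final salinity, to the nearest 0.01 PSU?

Mass of salt is conserved:
Initial salt = 21,700,000×24.5 = 531,650,000
After stage 1: salt = 531,650,000 + 8,080,000×23.5 = 721,530,000; volume = 29,780,000 m³; S = 24.229 PSU
After stage 2: salt = 721,530,000 + 2,600,000×0.5 = 722,830,000; volume = 32,380,000 m³
S = 722,830,000 / 32,380,000 = 22.3233 PSU

22.32 PSU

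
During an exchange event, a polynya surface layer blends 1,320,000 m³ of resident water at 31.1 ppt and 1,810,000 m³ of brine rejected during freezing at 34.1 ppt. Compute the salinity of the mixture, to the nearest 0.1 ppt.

Conserving salt mass:
salt = 1,320,000×31.1 + 1,810,000×34.1 = 41,052,000 + 61,721,000 = 102,773,000
volume = 1,320,000 + 1,810,000 = 3,130,000 m³
S = 102,773,000 / 3,130,000 = 32.835 ppt

32.8 ppt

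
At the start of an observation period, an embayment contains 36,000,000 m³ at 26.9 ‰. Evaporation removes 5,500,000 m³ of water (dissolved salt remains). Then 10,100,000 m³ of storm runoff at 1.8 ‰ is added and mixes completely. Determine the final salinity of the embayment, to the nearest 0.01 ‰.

After evaporation: salt = 36,000,000×26.9 = 968,400,000; volume = 36,000,000 − 5,500,000 = 30,500,000 m³
After mixing: salt = 968,400,000 + 10,100,000×1.8 = 986,580,000; volume = 30,500,000 + 10,100,000 = 40,600,000 m³
S = 986,580,000 / 40,600,000 = 24.3 ‰

24.30 ‰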